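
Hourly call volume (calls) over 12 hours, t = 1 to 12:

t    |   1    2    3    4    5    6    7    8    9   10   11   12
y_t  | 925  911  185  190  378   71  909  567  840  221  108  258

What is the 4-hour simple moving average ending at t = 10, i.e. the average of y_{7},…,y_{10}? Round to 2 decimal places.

Sum of periods 7–10: 909 + 567 + 840 + 221 = 2537
Divide by 4: 2537 / 4 = 634.25

634.25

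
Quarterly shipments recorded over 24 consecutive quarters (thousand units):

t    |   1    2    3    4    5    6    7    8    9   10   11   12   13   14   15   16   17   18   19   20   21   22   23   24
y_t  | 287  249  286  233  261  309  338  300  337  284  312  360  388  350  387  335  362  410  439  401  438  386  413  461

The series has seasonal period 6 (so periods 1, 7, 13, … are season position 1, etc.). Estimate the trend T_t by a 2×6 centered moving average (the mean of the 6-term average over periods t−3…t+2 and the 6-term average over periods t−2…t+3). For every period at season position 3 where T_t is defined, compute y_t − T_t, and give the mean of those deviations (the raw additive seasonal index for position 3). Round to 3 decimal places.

Season position 3 occurs at t = 9, 15, 21 (where T_t is defined).
t=9: T_9 = 317.58333; y_9 − T_9 = 337 − 317.58333 = 19.41667
t=15: T_15 = 367.83333; y_15 − T_15 = 387 − 367.83333 = 19.16667
t=21: T_21 = 418.75000; y_21 − T_21 = 438 − 418.75000 = 19.25000
Mean deviation: (19.41667 + 19.16667 + 19.25000) / 3 = 19.278

19.278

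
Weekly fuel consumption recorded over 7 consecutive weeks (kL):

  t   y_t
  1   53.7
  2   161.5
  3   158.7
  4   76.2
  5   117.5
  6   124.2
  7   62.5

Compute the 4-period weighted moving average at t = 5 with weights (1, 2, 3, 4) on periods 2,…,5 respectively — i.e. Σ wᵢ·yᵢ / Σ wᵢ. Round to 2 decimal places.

Weighted sum: 1·161.5 + 2·158.7 + 3·76.2 + 4·117.5 = 161.5 + 317.4 + 228.6 + 470.0 = 1177.5
Weight total: 1 + 2 + 3 + 4 = 10
WMA = 1177.5 / 10 = 117.75

117.75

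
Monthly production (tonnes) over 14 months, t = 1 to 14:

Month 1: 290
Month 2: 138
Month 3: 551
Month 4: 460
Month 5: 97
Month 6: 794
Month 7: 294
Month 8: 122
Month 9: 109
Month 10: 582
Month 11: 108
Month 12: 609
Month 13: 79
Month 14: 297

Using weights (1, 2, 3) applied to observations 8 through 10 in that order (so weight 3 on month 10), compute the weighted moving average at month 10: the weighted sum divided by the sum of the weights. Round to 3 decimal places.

Weighted sum: 1·122 + 2·109 + 3·582 = 122 + 218 + 1746 = 2086
Weight total: 1 + 2 + 3 = 6
WMA = 2086 / 6 = 347.667

347.667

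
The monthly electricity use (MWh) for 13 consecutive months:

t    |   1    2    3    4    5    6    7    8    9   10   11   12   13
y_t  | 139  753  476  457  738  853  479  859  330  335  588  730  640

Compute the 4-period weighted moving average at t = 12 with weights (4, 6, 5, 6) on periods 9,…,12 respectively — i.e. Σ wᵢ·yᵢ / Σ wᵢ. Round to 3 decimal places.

507.143

Weighted sum: 4·330 + 6·335 + 5·588 + 6·730 = 1320 + 2010 + 2940 + 4380 = 10650
Weight total: 4 + 6 + 5 + 6 = 21
WMA = 10650 / 21 = 507.143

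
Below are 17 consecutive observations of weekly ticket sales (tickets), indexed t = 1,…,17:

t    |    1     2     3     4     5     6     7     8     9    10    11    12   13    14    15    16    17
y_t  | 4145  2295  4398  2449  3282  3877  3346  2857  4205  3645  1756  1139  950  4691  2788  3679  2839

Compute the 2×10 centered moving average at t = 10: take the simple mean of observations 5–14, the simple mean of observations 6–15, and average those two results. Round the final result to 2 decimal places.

2950.10

Sum over 5–14: 3282 + 3877 + 3346 + 2857 + 4205 + 3645 + 1756 + 1139 + 950 + 4691 = 29748
Sum over 6–15: 3877 + 3346 + 2857 + 4205 + 3645 + 1756 + 1139 + 950 + 4691 + 2788 = 29254
CMA at t=10 = (29748 + 29254) / (2·10) = 59002 / 20 = 2950.10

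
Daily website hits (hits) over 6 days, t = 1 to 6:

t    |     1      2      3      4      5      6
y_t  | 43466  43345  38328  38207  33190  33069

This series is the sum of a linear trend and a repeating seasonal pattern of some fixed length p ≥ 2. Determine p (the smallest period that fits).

First differences y_{t+1} − y_t: -121, -5017, -121, -5017, -121, …
The difference pattern repeats every 2 terms and not for any smaller step, so p = 2.

2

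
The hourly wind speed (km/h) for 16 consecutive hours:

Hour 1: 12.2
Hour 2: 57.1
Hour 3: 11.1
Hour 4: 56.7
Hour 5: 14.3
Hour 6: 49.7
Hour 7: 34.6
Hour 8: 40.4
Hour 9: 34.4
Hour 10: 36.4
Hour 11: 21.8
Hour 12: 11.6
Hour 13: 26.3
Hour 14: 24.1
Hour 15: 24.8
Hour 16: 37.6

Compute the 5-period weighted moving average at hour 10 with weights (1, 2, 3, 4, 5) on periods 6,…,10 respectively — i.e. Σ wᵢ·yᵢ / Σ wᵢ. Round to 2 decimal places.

37.31

Weighted sum: 1·49.7 + 2·34.6 + 3·40.4 + 4·34.4 + 5·36.4 = 49.7 + 69.2 + 121.2 + 137.6 + 182.0 = 559.7
Weight total: 1 + 2 + 3 + 4 + 5 = 15
WMA = 559.7 / 15 = 37.31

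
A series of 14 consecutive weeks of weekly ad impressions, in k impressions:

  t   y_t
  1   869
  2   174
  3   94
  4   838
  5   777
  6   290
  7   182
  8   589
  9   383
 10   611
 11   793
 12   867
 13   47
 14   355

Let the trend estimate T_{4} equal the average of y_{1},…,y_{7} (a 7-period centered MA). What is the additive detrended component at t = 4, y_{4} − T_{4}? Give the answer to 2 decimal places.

377.43

Trend T_4 = (869 + 174 + 94 + 838 + 777 + 290 + 182) / 7 = 3224/7 = 460.5714
Detrended value: 838 − 460.5714 = 377.43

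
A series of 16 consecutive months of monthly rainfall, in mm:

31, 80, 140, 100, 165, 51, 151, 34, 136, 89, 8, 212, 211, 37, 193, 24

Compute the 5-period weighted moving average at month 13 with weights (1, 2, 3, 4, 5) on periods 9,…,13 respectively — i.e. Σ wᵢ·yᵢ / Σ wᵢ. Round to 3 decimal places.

Weighted sum: 1·136 + 2·89 + 3·8 + 4·212 + 5·211 = 136 + 178 + 24 + 848 + 1055 = 2241
Weight total: 1 + 2 + 3 + 4 + 5 = 15
WMA = 2241 / 15 = 149.400

149.400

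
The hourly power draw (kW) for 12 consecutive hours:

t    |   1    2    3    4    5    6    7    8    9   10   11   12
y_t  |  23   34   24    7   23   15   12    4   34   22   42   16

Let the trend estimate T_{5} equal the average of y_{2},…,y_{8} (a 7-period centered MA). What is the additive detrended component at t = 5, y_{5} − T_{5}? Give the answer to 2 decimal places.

6.00

Trend T_5 = (34 + 24 + 7 + 23 + 15 + 12 + 4) / 7 = 119/7 = 17.0000
Detrended value: 23 − 17.0000 = 6.00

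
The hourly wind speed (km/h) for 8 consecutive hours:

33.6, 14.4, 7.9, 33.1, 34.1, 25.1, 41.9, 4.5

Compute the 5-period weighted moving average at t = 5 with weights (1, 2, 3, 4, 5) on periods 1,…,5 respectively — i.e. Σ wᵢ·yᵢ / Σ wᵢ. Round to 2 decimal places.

Weighted sum: 1·33.6 + 2·14.4 + 3·7.9 + 4·33.1 + 5·34.1 = 33.6 + 28.8 + 23.7 + 132.4 + 170.5 = 389.0
Weight total: 1 + 2 + 3 + 4 + 5 = 15
WMA = 389.0 / 15 = 25.93

25.93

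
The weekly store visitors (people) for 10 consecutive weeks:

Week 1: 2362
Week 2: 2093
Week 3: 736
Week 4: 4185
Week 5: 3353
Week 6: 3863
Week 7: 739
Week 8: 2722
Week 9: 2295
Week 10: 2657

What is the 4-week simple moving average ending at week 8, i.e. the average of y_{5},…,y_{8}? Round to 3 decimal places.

Sum of periods 5–8: 3353 + 3863 + 739 + 2722 = 10677
Divide by 4: 10677 / 4 = 2669.250

2669.250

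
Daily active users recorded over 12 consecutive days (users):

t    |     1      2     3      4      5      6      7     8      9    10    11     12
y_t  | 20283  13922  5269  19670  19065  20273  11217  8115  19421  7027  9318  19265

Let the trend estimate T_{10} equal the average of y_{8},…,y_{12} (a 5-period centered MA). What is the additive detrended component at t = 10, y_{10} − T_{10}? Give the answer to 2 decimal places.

Trend T_10 = (8115 + 19421 + 7027 + 9318 + 19265) / 5 = 63146/5 = 12629.2000
Detrended value: 7027 − 12629.2000 = -5602.20

-5602.20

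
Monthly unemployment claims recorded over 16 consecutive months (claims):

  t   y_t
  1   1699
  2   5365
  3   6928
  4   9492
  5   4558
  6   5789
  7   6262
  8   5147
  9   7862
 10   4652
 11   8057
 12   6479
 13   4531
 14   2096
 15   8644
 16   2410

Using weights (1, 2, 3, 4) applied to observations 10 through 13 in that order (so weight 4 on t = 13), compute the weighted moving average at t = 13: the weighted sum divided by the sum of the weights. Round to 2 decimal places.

Weighted sum: 1·4652 + 2·8057 + 3·6479 + 4·4531 = 4652 + 16114 + 19437 + 18124 = 58327
Weight total: 1 + 2 + 3 + 4 = 10
WMA = 58327 / 10 = 5832.70

5832.70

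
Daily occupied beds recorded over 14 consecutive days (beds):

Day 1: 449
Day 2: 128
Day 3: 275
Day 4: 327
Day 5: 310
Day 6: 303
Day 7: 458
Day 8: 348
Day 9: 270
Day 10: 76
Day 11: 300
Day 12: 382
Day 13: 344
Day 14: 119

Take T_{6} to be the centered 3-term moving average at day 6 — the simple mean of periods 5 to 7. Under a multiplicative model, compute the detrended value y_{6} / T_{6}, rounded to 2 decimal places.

Trend T_6 = (310 + 303 + 458) / 3 = 1071/3 = 357.0000
Ratio to trend: 303 / 357.0000 = 0.85

0.85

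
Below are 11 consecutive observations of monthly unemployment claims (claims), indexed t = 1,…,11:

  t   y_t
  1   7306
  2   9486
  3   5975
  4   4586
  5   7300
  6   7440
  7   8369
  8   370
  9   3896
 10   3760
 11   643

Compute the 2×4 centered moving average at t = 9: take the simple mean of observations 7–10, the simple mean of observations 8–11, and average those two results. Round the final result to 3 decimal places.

Sum over 7–10: 8369 + 370 + 3896 + 3760 = 16395
Sum over 8–11: 370 + 3896 + 3760 + 643 = 8669
CMA at t=9 = (16395 + 8669) / (2·4) = 25064 / 8 = 3133.000

3133.000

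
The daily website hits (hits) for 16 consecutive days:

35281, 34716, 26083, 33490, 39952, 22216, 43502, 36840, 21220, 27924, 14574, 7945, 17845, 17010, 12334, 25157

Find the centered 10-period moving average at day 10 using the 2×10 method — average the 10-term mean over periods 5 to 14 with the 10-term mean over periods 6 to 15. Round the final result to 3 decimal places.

23521.900

Sum over 5–14: 39952 + 22216 + 43502 + 36840 + 21220 + 27924 + 14574 + 7945 + 17845 + 17010 = 249028
Sum over 6–15: 22216 + 43502 + 36840 + 21220 + 27924 + 14574 + 7945 + 17845 + 17010 + 12334 = 221410
CMA at t=10 = (249028 + 221410) / (2·10) = 470438 / 20 = 23521.900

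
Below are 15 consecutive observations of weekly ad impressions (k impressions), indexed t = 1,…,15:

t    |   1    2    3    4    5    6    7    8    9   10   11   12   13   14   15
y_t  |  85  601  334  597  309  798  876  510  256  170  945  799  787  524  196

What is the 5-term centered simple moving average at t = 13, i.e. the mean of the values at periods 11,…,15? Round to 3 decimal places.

650.200

Sum of periods 11–15: 945 + 799 + 787 + 524 + 196 = 3251
Divide by 5: 3251 / 5 = 650.200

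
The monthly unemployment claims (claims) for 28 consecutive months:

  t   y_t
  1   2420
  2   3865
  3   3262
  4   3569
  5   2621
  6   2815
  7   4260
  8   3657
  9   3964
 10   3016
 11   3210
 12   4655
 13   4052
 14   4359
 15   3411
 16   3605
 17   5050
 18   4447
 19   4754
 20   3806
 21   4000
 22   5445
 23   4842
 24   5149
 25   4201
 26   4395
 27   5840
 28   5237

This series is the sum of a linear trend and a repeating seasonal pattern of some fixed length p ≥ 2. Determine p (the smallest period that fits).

First differences y_{t+1} − y_t: 1445, -603, 307, -948, 194, 1445, -603, 307, -948, 194, 1445, -603, …
The difference pattern repeats every 5 terms and not for any smaller step, so p = 5.

5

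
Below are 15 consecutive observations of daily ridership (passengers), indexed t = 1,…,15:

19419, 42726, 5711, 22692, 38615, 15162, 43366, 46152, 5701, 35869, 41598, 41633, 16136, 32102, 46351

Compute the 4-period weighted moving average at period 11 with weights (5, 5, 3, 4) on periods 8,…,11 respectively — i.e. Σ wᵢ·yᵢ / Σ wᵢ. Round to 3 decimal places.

31368.471

Weighted sum: 5·46152 + 5·5701 + 3·35869 + 4·41598 = 230760 + 28505 + 107607 + 166392 = 533264
Weight total: 5 + 5 + 3 + 4 = 17
WMA = 533264 / 17 = 31368.471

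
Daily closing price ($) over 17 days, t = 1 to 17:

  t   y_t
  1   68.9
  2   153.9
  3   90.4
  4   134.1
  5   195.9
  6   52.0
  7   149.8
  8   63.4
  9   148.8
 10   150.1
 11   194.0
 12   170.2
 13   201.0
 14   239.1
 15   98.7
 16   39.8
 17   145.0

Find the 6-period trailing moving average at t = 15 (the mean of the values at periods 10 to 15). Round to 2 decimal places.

Sum of periods 10–15: 150.1 + 194.0 + 170.2 + 201.0 + 239.1 + 98.7 = 1053.1
Divide by 6: 1053.1 / 6 = 175.52

175.52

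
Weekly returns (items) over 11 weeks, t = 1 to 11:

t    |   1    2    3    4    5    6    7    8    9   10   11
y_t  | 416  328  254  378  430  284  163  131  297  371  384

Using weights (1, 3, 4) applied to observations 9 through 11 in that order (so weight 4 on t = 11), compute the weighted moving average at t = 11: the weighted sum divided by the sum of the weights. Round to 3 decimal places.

Weighted sum: 1·297 + 3·371 + 4·384 = 297 + 1113 + 1536 = 2946
Weight total: 1 + 3 + 4 = 8
WMA = 2946 / 8 = 368.250

368.250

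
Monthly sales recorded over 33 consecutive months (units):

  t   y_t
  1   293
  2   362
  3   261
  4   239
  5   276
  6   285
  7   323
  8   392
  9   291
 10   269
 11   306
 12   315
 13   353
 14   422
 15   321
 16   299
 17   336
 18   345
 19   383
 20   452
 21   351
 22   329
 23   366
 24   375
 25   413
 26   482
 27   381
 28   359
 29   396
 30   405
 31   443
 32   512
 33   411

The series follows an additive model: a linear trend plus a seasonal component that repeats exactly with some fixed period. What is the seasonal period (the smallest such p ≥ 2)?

First differences y_{t+1} − y_t: 69, -101, -22, 37, 9, 38, 69, -101, -22, 37, 9, 38, 69, -101, …
The difference pattern repeats every 6 terms and not for any smaller step, so p = 6.

6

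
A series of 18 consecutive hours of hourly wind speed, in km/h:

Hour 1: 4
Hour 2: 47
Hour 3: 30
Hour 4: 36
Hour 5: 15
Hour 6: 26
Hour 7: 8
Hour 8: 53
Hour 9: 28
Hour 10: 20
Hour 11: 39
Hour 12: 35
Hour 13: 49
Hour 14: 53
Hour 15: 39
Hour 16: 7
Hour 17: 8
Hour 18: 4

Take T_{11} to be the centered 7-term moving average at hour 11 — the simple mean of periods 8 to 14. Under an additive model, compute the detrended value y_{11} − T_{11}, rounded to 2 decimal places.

-0.57

Trend T_11 = (53 + 28 + 20 + 39 + 35 + 49 + 53) / 7 = 277/7 = 39.5714
Detrended value: 39 − 39.5714 = -0.57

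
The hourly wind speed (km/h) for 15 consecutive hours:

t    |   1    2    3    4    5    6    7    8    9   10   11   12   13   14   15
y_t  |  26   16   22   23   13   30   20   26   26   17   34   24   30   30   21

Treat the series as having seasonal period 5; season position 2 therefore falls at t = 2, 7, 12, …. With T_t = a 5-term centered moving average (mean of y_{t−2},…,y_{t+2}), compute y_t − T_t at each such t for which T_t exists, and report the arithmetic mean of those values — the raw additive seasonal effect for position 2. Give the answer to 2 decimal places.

-3.00

Season position 2 occurs at t = 7, 12 (where T_t is defined).
t=7: T_7 = 23.0000; y_7 − T_7 = 20 − 23.0000 = -3.0000
t=12: T_12 = 27.0000; y_12 − T_12 = 24 − 27.0000 = -3.0000
Mean deviation: (-3.0000 + -3.0000) / 2 = -3.00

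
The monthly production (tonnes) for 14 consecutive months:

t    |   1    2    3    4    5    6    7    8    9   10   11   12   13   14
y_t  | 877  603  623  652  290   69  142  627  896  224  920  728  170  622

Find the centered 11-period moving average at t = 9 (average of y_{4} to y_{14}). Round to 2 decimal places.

Sum of periods 4–14: 652 + 290 + 69 + 142 + 627 + 896 + 224 + 920 + 728 + 170 + 622 = 5340
Divide by 11: 5340 / 11 = 485.45

485.45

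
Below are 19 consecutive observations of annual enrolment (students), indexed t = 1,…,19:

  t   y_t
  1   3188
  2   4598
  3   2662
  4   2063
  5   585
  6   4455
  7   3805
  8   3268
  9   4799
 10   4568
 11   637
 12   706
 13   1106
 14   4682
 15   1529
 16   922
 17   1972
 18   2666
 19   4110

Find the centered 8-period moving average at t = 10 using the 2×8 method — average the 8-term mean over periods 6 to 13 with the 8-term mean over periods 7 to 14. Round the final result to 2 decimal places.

2932.19

Sum over 6–13: 4455 + 3805 + 3268 + 4799 + 4568 + 637 + 706 + 1106 = 23344
Sum over 7–14: 3805 + 3268 + 4799 + 4568 + 637 + 706 + 1106 + 4682 = 23571
CMA at t=10 = (23344 + 23571) / (2·8) = 46915 / 16 = 2932.19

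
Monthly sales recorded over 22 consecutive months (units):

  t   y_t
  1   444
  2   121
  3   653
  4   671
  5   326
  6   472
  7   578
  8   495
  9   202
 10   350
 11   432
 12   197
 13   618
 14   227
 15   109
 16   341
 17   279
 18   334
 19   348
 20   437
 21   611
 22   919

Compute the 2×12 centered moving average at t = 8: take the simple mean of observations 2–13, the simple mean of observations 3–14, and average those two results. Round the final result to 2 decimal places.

430.67

Sum over 2–13: 121 + 653 + 671 + 326 + 472 + 578 + 495 + 202 + 350 + 432 + 197 + 618 = 5115
Sum over 3–14: 653 + 671 + 326 + 472 + 578 + 495 + 202 + 350 + 432 + 197 + 618 + 227 = 5221
CMA at t=8 = (5115 + 5221) / (2·12) = 10336 / 24 = 430.67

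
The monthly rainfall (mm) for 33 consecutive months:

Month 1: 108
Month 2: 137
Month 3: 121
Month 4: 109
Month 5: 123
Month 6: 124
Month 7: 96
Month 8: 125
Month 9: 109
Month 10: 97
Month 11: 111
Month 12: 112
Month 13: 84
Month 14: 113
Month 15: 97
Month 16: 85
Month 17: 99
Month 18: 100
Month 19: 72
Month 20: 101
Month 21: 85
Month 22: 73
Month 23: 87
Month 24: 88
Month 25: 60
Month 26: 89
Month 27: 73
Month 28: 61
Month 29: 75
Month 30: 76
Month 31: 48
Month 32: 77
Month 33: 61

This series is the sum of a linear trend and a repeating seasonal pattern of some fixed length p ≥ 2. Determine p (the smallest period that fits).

First differences y_{t+1} − y_t: 29, -16, -12, 14, 1, -28, 29, -16, -12, 14, 1, -28, 29, -16, …
The difference pattern repeats every 6 terms and not for any smaller step, so p = 6.

6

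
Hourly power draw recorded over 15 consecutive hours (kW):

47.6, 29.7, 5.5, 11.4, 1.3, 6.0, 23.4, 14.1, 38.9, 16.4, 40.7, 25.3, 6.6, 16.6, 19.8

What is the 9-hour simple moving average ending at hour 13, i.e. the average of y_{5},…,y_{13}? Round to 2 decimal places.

Sum of periods 5–13: 1.3 + 6.0 + 23.4 + 14.1 + 38.9 + 16.4 + 40.7 + 25.3 + 6.6 = 172.7
Divide by 9: 172.7 / 9 = 19.19

19.19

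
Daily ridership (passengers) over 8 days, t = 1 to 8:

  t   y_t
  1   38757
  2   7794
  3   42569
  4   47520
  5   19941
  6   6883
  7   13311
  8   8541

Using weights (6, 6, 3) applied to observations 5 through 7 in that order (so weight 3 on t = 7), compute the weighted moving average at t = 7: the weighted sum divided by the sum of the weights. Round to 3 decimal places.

Weighted sum: 6·19941 + 6·6883 + 3·13311 = 119646 + 41298 + 39933 = 200877
Weight total: 6 + 6 + 3 = 15
WMA = 200877 / 15 = 13391.800

13391.800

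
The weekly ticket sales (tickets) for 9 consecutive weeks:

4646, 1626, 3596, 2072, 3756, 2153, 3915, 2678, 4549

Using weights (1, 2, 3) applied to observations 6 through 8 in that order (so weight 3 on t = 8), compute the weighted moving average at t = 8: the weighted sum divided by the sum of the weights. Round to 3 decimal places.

3002.833

Weighted sum: 1·2153 + 2·3915 + 3·2678 = 2153 + 7830 + 8034 = 18017
Weight total: 1 + 2 + 3 = 6
WMA = 18017 / 6 = 3002.833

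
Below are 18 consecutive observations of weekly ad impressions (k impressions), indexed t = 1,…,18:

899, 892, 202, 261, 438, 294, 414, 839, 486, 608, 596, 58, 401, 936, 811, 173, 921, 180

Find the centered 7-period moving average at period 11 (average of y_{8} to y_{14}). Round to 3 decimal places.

560.571

Sum of periods 8–14: 839 + 486 + 608 + 596 + 58 + 401 + 936 = 3924
Divide by 7: 3924 / 7 = 560.571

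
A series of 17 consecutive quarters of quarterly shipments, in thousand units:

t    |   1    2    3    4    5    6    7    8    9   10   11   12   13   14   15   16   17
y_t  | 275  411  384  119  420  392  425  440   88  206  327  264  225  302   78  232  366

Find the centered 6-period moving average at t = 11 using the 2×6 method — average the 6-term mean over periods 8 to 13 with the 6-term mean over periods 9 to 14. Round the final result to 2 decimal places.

Sum over 8–13: 440 + 88 + 206 + 327 + 264 + 225 = 1550
Sum over 9–14: 88 + 206 + 327 + 264 + 225 + 302 = 1412
CMA at t=11 = (1550 + 1412) / (2·6) = 2962 / 12 = 246.83

246.83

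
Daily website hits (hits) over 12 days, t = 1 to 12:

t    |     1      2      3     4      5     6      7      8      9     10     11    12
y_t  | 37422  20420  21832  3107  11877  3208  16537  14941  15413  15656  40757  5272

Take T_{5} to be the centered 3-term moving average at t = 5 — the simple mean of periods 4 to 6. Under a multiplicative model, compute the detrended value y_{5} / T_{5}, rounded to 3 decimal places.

Trend T_5 = (3107 + 11877 + 3208) / 3 = 18192/3 = 6064.00000
Ratio to trend: 11877 / 6064.00000 = 1.959

1.959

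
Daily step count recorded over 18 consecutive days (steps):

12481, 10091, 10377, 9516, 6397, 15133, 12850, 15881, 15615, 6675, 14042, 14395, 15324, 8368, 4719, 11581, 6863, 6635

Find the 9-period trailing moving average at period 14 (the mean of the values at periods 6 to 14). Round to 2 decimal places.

Sum of periods 6–14: 15133 + 12850 + 15881 + 15615 + 6675 + 14042 + 14395 + 15324 + 8368 = 118283
Divide by 9: 118283 / 9 = 13142.56

13142.56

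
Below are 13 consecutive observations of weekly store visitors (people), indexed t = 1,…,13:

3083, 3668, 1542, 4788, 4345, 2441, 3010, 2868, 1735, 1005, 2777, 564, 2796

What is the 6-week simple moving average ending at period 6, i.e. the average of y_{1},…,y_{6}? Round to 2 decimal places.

3311.17

Sum of periods 1–6: 3083 + 3668 + 1542 + 4788 + 4345 + 2441 = 19867
Divide by 6: 19867 / 6 = 3311.17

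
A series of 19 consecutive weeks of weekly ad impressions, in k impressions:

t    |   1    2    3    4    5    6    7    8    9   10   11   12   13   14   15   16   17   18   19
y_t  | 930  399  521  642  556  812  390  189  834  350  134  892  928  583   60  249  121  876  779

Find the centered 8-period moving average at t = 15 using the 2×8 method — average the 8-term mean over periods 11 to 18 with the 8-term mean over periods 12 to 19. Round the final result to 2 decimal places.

520.69

Sum over 11–18: 134 + 892 + 928 + 583 + 60 + 249 + 121 + 876 = 3843
Sum over 12–19: 892 + 928 + 583 + 60 + 249 + 121 + 876 + 779 = 4488
CMA at t=15 = (3843 + 4488) / (2·8) = 8331 / 16 = 520.69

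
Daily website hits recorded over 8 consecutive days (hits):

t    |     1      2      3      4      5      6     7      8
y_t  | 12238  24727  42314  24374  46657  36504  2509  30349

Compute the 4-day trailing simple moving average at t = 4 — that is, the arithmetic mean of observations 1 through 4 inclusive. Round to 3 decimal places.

Sum of periods 1–4: 12238 + 24727 + 42314 + 24374 = 103653
Divide by 4: 103653 / 4 = 25913.250

25913.250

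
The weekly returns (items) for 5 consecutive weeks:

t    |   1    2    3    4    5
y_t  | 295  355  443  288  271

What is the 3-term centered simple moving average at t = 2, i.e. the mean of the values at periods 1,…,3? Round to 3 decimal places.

364.333

Sum of periods 1–3: 295 + 355 + 443 = 1093
Divide by 3: 1093 / 3 = 364.333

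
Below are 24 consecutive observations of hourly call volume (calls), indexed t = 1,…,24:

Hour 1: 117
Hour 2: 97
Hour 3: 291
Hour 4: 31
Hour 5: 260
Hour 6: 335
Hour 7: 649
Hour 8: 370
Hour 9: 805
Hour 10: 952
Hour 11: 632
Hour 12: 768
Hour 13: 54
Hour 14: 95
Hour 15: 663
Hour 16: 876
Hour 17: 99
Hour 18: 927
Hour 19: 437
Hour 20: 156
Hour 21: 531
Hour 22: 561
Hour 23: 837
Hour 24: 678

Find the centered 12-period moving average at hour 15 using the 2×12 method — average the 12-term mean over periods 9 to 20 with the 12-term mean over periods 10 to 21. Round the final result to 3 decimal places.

527.250

Sum over 9–20: 805 + 952 + 632 + 768 + 54 + 95 + 663 + 876 + 99 + 927 + 437 + 156 = 6464
Sum over 10–21: 952 + 632 + 768 + 54 + 95 + 663 + 876 + 99 + 927 + 437 + 156 + 531 = 6190
CMA at t=15 = (6464 + 6190) / (2·12) = 12654 / 24 = 527.250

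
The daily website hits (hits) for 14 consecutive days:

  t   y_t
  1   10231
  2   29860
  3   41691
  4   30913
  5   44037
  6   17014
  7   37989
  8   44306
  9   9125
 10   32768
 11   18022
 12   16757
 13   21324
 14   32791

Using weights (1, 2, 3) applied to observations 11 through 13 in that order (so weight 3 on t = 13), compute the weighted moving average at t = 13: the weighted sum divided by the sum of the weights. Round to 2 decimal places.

Weighted sum: 1·18022 + 2·16757 + 3·21324 = 18022 + 33514 + 63972 = 115508
Weight total: 1 + 2 + 3 = 6
WMA = 115508 / 6 = 19251.33

19251.33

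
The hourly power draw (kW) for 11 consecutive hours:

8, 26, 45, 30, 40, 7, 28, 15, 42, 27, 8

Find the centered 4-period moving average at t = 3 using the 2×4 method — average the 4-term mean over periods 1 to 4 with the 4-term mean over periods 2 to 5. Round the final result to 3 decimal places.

Sum over 1–4: 8 + 26 + 45 + 30 = 109
Sum over 2–5: 26 + 45 + 30 + 40 = 141
CMA at t=3 = (109 + 141) / (2·4) = 250 / 8 = 31.250

31.250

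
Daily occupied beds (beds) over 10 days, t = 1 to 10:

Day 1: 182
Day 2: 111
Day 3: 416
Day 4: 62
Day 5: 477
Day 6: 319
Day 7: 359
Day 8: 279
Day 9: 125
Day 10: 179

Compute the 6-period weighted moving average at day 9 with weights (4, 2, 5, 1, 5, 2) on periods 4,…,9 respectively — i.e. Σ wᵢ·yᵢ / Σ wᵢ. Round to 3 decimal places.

Weighted sum: 4·62 + 2·477 + 5·319 + 1·359 + 5·279 + 2·125 = 248 + 954 + 1595 + 359 + 1395 + 250 = 4801
Weight total: 4 + 2 + 5 + 1 + 5 + 2 = 19
WMA = 4801 / 19 = 252.684

252.684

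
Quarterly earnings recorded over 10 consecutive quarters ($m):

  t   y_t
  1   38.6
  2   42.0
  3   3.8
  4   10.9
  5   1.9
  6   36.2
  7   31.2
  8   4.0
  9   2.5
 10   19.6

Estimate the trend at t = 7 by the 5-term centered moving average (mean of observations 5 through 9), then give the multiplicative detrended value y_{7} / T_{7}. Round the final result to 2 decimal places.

Trend T_7 = (1.9 + 36.2 + 31.2 + 4.0 + 2.5) / 5 = 75.8/5 = 15.1600
Ratio to trend: 31.2 / 15.1600 = 2.06

2.06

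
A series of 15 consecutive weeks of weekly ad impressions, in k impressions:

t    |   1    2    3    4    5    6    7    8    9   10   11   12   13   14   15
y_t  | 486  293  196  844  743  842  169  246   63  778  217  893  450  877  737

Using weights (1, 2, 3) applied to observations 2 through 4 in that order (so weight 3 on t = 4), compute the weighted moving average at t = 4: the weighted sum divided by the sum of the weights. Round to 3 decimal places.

Weighted sum: 1·293 + 2·196 + 3·844 = 293 + 392 + 2532 = 3217
Weight total: 1 + 2 + 3 = 6
WMA = 3217 / 6 = 536.167

536.167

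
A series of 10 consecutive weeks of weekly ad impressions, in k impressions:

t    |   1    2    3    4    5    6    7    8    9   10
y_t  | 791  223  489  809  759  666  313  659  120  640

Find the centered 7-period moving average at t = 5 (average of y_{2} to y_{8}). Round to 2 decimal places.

Sum of periods 2–8: 223 + 489 + 809 + 759 + 666 + 313 + 659 = 3918
Divide by 7: 3918 / 7 = 559.71

559.71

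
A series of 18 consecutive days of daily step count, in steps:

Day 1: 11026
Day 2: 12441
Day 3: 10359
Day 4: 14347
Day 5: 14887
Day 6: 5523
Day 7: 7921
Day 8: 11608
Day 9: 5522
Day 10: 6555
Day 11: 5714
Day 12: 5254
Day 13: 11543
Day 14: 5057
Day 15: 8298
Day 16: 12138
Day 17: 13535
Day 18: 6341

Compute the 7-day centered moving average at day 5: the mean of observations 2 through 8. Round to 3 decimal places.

11012.286

Sum of periods 2–8: 12441 + 10359 + 14347 + 14887 + 5523 + 7921 + 11608 = 77086
Divide by 7: 77086 / 7 = 11012.286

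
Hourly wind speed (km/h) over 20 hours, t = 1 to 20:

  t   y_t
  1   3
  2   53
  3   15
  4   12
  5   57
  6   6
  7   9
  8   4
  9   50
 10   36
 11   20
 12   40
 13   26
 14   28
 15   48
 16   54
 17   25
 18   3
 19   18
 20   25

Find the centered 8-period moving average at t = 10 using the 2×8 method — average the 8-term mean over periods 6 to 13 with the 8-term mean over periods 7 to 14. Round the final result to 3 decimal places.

Sum over 6–13: 6 + 9 + 4 + 50 + 36 + 20 + 40 + 26 = 191
Sum over 7–14: 9 + 4 + 50 + 36 + 20 + 40 + 26 + 28 = 213
CMA at t=10 = (191 + 213) / (2·8) = 404 / 16 = 25.250

25.250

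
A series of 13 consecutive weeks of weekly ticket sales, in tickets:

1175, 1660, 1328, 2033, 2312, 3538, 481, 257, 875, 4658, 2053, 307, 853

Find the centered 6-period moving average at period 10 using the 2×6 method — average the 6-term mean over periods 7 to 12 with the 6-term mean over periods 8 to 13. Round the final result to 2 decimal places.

Sum over 7–12: 481 + 257 + 875 + 4658 + 2053 + 307 = 8631
Sum over 8–13: 257 + 875 + 4658 + 2053 + 307 + 853 = 9003
CMA at t=10 = (8631 + 9003) / (2·6) = 17634 / 12 = 1469.50

1469.50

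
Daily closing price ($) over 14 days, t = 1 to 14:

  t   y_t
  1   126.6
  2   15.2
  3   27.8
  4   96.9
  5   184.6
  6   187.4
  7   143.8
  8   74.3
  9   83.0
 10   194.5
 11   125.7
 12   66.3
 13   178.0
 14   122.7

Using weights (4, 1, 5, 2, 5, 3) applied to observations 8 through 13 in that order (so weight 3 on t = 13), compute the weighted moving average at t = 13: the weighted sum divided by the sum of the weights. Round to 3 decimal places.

123.480

Weighted sum: 4·74.3 + 1·83.0 + 5·194.5 + 2·125.7 + 5·66.3 + 3·178.0 = 297.2 + 83.0 + 972.5 + 251.4 + 331.5 + 534.0 = 2469.6
Weight total: 4 + 1 + 5 + 2 + 5 + 3 = 20
WMA = 2469.6 / 20 = 123.480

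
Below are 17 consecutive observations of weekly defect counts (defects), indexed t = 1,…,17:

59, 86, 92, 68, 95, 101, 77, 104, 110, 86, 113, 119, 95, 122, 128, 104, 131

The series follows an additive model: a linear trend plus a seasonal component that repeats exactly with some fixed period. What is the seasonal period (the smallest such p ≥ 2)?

3

First differences y_{t+1} − y_t: 27, 6, -24, 27, 6, -24, 27, 6, …
The difference pattern repeats every 3 terms and not for any smaller step, so p = 3.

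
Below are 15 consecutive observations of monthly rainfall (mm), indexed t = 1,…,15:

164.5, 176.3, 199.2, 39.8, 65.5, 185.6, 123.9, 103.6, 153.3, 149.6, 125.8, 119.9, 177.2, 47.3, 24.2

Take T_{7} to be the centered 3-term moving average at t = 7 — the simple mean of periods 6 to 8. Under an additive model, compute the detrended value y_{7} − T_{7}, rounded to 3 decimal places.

Trend T_7 = (185.6 + 123.9 + 103.6) / 3 = 413.1/3 = 137.70000
Detrended value: 123.9 − 137.70000 = -13.800

-13.800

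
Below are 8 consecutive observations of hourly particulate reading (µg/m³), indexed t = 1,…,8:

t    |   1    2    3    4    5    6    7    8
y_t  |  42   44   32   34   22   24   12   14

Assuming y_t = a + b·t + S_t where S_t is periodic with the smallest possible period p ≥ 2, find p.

2

First differences y_{t+1} − y_t: 2, -12, 2, -12, 2, -12, …
The difference pattern repeats every 2 terms and not for any smaller step, so p = 2.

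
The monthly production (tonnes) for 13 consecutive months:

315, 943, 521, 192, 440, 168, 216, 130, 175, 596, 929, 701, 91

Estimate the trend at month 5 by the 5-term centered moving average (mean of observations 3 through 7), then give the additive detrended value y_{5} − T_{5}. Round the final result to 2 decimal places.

Trend T_5 = (521 + 192 + 440 + 168 + 216) / 5 = 1537/5 = 307.4000
Detrended value: 440 − 307.4000 = 132.60

132.60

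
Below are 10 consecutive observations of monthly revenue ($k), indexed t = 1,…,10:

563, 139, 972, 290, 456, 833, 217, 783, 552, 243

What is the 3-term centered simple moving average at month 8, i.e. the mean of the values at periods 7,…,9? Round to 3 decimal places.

517.333

Sum of periods 7–9: 217 + 783 + 552 = 1552
Divide by 3: 1552 / 3 = 517.333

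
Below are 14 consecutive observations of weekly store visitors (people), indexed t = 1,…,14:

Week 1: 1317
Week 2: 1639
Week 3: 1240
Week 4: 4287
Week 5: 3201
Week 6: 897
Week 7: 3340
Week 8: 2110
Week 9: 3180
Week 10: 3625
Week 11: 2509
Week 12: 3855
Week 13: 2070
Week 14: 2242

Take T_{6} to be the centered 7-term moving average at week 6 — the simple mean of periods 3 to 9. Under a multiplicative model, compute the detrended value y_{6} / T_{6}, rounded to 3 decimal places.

0.344

Trend T_6 = (1240 + 4287 + 3201 + 897 + 3340 + 2110 + 3180) / 7 = 18255/7 = 2607.85714
Ratio to trend: 897 / 2607.85714 = 0.344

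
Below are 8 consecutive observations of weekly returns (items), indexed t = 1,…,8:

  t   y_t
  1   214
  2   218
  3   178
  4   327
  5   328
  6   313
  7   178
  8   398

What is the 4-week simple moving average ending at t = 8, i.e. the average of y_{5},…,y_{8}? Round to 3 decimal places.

Sum of periods 5–8: 328 + 313 + 178 + 398 = 1217
Divide by 4: 1217 / 4 = 304.250

304.250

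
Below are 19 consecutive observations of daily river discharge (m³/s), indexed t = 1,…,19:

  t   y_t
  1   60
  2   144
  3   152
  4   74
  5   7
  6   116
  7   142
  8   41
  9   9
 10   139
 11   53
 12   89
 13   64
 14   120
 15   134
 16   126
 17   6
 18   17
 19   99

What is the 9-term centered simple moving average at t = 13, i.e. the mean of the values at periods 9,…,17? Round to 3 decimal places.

82.222

Sum of periods 9–17: 9 + 139 + 53 + 89 + 64 + 120 + 134 + 126 + 6 = 740
Divide by 9: 740 / 9 = 82.222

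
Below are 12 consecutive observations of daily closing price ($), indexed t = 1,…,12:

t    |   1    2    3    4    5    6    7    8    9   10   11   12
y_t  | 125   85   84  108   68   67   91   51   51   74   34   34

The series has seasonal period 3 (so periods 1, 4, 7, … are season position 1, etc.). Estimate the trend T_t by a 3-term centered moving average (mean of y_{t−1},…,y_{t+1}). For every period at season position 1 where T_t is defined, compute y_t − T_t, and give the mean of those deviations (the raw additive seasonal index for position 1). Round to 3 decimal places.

21.222

Season position 1 occurs at t = 4, 7, 10 (where T_t is defined).
t=4: T_4 = 86.66667; y_4 − T_4 = 108 − 86.66667 = 21.33333
t=7: T_7 = 69.66667; y_7 − T_7 = 91 − 69.66667 = 21.33333
t=10: T_10 = 53.00000; y_10 − T_10 = 74 − 53.00000 = 21.00000
Mean deviation: (21.33333 + 21.33333 + 21.00000) / 3 = 21.222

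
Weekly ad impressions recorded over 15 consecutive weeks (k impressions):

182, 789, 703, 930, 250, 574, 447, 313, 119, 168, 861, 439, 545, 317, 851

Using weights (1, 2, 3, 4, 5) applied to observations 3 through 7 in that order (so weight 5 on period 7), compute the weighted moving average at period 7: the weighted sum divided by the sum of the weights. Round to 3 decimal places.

Weighted sum: 1·703 + 2·930 + 3·250 + 4·574 + 5·447 = 703 + 1860 + 750 + 2296 + 2235 = 7844
Weight total: 1 + 2 + 3 + 4 + 5 = 15
WMA = 7844 / 15 = 522.933

522.933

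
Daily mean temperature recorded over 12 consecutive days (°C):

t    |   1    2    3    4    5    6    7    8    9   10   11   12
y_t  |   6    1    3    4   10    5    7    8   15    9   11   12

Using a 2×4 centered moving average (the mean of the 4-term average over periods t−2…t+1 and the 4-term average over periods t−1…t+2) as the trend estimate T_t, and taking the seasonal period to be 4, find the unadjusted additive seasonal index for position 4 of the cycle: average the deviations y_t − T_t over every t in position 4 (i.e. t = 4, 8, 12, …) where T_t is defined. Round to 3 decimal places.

-1.125

Season position 4 occurs at t = 4, 8 (where T_t is defined).
t=4: T_4 = 5.00000; y_4 − T_4 = 4 − 5.00000 = -1.00000
t=8: T_8 = 9.25000; y_8 − T_8 = 8 − 9.25000 = -1.25000
Mean deviation: (-1.00000 + -1.25000) / 2 = -1.125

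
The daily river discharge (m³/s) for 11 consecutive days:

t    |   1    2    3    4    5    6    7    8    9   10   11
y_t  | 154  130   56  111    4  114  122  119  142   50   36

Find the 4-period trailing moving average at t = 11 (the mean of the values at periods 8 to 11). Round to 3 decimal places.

86.750

Sum of periods 8–11: 119 + 142 + 50 + 36 = 347
Divide by 4: 347 / 4 = 86.750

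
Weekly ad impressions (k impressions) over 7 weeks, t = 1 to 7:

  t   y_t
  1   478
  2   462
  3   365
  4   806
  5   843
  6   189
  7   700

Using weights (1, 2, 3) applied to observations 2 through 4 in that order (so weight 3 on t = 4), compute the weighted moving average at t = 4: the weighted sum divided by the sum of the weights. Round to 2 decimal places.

601.67

Weighted sum: 1·462 + 2·365 + 3·806 = 462 + 730 + 2418 = 3610
Weight total: 1 + 2 + 3 = 6
WMA = 3610 / 6 = 601.67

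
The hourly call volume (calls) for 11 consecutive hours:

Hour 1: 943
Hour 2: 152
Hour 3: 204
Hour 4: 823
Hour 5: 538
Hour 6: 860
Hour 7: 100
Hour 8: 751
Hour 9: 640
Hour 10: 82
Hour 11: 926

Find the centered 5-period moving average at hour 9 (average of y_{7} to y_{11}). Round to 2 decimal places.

499.80

Sum of periods 7–11: 100 + 751 + 640 + 82 + 926 = 2499
Divide by 5: 2499 / 5 = 499.80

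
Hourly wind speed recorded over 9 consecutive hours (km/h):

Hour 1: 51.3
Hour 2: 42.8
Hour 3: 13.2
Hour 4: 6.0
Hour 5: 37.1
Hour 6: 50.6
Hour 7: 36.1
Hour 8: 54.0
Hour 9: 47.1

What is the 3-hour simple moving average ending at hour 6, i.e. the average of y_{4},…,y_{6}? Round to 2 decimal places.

Sum of periods 4–6: 6.0 + 37.1 + 50.6 = 93.7
Divide by 3: 93.7 / 3 = 31.23

31.23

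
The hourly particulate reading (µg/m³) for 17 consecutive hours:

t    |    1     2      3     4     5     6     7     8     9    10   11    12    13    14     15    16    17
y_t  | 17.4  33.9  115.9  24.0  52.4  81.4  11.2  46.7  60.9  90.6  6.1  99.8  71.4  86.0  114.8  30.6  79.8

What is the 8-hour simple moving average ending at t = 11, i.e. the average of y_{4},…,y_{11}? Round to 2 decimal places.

Sum of periods 4–11: 24.0 + 52.4 + 81.4 + 11.2 + 46.7 + 60.9 + 90.6 + 6.1 = 373.3
Divide by 8: 373.3 / 8 = 46.66

46.66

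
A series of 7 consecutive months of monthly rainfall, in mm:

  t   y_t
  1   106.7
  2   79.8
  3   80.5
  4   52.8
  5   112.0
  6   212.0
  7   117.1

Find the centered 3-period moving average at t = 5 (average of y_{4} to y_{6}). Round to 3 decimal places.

Sum of periods 4–6: 52.8 + 112.0 + 212.0 = 376.8
Divide by 3: 376.8 / 3 = 125.600

125.600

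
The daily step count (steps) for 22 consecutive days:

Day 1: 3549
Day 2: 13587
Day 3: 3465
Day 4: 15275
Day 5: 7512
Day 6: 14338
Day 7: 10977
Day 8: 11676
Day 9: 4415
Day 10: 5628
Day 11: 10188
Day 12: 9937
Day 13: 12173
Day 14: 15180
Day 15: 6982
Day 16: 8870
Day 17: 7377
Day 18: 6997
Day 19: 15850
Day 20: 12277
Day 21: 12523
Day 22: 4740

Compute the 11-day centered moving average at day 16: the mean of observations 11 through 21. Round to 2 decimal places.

10759.45

Sum of periods 11–21: 10188 + 9937 + 12173 + 15180 + 6982 + 8870 + 7377 + 6997 + 15850 + 12277 + 12523 = 118354
Divide by 11: 118354 / 11 = 10759.45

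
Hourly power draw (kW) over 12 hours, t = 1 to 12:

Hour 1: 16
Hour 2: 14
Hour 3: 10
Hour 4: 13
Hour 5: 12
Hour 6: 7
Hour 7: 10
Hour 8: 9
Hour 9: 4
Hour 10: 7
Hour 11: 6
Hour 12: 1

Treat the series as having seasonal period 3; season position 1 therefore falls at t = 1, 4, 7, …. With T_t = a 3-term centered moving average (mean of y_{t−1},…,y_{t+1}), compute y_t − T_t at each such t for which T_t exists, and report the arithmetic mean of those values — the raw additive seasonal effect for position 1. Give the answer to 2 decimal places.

Season position 1 occurs at t = 4, 7, 10 (where T_t is defined).
t=4: T_4 = 11.6667; y_4 − T_4 = 13 − 11.6667 = 1.3333
t=7: T_7 = 8.6667; y_7 − T_7 = 10 − 8.6667 = 1.3333
t=10: T_10 = 5.6667; y_10 − T_10 = 7 − 5.6667 = 1.3333
Mean deviation: (1.3333 + 1.3333 + 1.3333) / 3 = 1.33

1.33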